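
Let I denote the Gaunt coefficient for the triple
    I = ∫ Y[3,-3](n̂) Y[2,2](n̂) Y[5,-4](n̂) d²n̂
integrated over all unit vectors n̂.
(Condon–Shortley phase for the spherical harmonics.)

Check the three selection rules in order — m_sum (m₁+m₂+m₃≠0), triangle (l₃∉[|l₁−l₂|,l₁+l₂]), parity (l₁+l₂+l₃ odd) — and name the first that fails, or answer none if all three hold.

azimuthal sum: -3 + 2 − 4 = -5  ✗
1 ≤ 5 ≤ 5 (triangle on l)
L = 3 + 2 + 5 = 10 (even)

m_sum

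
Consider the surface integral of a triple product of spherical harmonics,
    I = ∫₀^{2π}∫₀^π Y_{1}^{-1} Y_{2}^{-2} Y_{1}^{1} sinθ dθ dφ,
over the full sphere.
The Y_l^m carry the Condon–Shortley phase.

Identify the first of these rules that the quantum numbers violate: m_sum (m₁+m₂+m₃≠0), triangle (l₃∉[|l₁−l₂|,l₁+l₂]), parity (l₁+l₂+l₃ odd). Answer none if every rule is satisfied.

m_sum

m₁+m₂+m₃ = -1 − 2 + 1 = -2  ✗
triangle: |1−2|=1 ≤ l₃=1 ≤ 1+2=3
parity: l₁+l₂+l₃ = 4 is even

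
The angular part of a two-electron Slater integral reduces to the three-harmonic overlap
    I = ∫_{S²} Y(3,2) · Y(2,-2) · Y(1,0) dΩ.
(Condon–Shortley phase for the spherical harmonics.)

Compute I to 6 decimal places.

0.184674

m-sum 0 ✓  L=6 even ✓  1≤1≤5 ✓
Π(2lᵢ+1) = 7×5×3 = 105
triangle coeff Δ(3,2,1) = 1/105
Σ_t [2,2]: t=2:+1/4 = 1/4
(3j)²=3/35 [(3 2 1; 0 0 0)], sign=-1
Σ_t [0,0]: t=0:+1/24 = 1/24
(3j)²=1/21 [(3 2 1; 2 -2 0)], sign=-1
⇒ 4πI² = 3/7
I = (+1)√(3/7/(4π)) = 0.18467439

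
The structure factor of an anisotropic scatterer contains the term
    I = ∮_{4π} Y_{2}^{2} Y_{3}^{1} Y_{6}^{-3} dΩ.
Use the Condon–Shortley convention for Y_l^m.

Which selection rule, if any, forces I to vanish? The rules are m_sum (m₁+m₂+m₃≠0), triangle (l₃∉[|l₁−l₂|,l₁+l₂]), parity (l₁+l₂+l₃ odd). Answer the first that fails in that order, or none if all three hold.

m₁+m₂+m₃ = 2 + 1 − 3 = 0  ✓
triangle: |2−3|=1 ≤ l₃=6 ≤ 2+3=5  ✗
parity: l₁+l₂+l₃ = 11 is odd

triangle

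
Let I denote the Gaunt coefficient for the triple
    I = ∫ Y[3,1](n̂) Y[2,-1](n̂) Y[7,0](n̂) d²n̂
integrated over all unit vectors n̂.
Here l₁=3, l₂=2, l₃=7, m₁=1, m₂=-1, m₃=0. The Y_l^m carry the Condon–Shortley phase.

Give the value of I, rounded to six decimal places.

0.000000

triangle: need 1≤l₃≤5, have 7; I=0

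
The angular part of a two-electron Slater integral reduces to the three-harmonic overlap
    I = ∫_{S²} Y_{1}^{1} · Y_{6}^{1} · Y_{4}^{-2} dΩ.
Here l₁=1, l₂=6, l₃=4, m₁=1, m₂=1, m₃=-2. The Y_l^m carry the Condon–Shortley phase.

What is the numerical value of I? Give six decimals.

0.000000

|1−6|≤4≤1+6 violated ⇒ I = 0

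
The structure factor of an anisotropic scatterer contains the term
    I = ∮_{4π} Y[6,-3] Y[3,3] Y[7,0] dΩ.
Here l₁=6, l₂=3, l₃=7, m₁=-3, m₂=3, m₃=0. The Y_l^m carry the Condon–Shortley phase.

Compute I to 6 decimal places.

m-sum 0 ✓  L=16 even ✓  3≤7≤9 ✓
Π(2lᵢ+1) = 13×7×15 = 1365
triangle coeff Δ(6,3,7) = 1/2042040
Σ_t [0,2]: t=0:+1/207360 t=1:−1/57600 t=2:+1/207360 = -1/129600
(3j)²=168/12155 [(6 3 7; 0 0 0)], sign=+1
Σ_t [2,2]: t=2:+1/1451520 = 1/1451520
(3j)²=45/4862 [(6 3 7; -3 3 0)], sign=-1
⇒ 4πI² = 79380/454597
I = (-1)√(79380/454597/(4π)) = -0.11787924

-0.117879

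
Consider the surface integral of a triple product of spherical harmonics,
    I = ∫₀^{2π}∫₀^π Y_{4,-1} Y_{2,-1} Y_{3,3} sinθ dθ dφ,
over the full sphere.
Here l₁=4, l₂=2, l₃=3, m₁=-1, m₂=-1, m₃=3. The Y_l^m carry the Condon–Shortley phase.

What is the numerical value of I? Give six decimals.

m-sum = -1 − 1 + 3 = 1 ≠ 0 ⇒ I = 0

0.000000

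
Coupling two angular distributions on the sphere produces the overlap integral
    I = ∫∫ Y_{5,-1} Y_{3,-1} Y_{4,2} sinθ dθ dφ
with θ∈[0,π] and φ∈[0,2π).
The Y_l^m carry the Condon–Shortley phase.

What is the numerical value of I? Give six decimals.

Rules hold: Σm=0, L=12 even, 2≤4≤8.
N = 11·7·9 = 693
Δ = 4!·6!·2!/13! = 1/180180
Racah Σ t=1..3: t=1:−1/576 t=2:+1/144 t=3:−1/576 = 1/288
⇒ 3j(5 3 4; 0 0 0)² = 20/1001, sgn +1
Racah Σ t=0..2: t=0:+1/34560 t=1:−1/720 t=2:+1/384 = 43/34560
⇒ 3j(5 3 4; -1 -1 2)² = 1849/180180, sgn +1
4πI² = N·(3j₀)²·(3jₘ)² = 1849/13013
I = +1·√(0.142089/4π) = 0.10633465

0.106335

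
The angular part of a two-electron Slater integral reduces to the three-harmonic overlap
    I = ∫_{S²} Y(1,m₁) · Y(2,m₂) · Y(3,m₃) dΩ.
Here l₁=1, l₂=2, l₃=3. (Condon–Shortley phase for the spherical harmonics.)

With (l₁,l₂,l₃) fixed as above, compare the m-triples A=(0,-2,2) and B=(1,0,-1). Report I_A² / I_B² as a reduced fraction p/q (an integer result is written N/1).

5/6

l's match ⇒ only the (l;m) 3-j factors differ between A and B.
A: triangle coeff Δ(1,2,3) = 1/105; Σ_t [0,0]: t=0:+1/24 = 1/24; (3j)²=1/21 [(1 2 3; 0 -2 2)], sign=-1
B: triangle coeff Δ(1,2,3) = 1/105; Σ_t [0,0]: t=0:+1/8 = 1/8; (3j)²=2/35 [(1 2 3; 1 0 -1)], sign=+1
I_A²/I_B² = (1/21)/(2/35) = 5/6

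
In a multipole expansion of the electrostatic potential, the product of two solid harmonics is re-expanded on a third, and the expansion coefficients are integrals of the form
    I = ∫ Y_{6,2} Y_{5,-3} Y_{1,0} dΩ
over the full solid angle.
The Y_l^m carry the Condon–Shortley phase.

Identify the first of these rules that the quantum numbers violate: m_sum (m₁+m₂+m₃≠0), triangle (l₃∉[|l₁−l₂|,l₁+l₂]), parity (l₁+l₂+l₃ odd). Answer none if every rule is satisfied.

m_sum

m₁+m₂+m₃ = 2 − 3 + 0 = -1  ✗
triangle: |6−5|=1 ≤ l₃=1 ≤ 6+5=11
parity: l₁+l₂+l₃ = 12 is even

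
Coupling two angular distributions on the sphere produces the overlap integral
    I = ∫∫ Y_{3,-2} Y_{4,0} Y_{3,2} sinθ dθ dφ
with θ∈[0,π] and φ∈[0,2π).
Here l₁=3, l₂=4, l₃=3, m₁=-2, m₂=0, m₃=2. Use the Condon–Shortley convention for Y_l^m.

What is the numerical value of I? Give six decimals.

Checks pass: Σm=0; 10 even; l₃=3∈[1,7].
(2·3+1)(2·4+1)(2·3+1) = 441
Δ: 4! 2! 4! / 11! → 1/34650
sum: t=1:−1/72 t=2:+1/16 t=3:−1/72 = 5/144
3j²(3 4 3; 0 0 0) = Δ·Π!·Σ² = 2/77  (sign -1)
sum: t=3:−1/72 t=4:+1/576 = -7/576
3j²(3 4 3; -2 0 2) = Δ·Π!·Σ² = 7/198  (sign +1)
combine: 4πI² = 441·2/77·7/198 = 49/121
take √, sign -1: I = -0.17951487

-0.179515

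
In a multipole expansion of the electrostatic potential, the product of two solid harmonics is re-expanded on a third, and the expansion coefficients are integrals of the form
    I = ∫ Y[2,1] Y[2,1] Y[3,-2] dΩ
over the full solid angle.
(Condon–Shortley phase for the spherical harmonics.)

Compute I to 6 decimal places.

0.000000

l₁+l₂+l₃=7 is odd: 3j(l;000)=0 ⇒ I=0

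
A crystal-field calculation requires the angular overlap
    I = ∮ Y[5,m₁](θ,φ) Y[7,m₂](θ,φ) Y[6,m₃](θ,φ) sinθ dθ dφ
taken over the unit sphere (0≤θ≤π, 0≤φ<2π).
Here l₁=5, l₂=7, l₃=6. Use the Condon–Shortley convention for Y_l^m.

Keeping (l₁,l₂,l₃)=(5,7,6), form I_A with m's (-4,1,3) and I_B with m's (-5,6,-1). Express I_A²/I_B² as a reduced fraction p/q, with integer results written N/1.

4704/3575

Shared (l₁,l₂,l₃)=(5,7,6): N and (l;000)² cancel in I_A²/I_B².
A: Δ = 6!·4!·8!/19! = 1/174594420; Racah Σ t=5..6: t=5:−1/2073600 t=6:+1/6220800 = -1/3110400; ⇒ 3j(5 7 6; -4 1 3)² = 3136/230945, sgn +1
B: Δ = 6!·4!·8!/19! = 1/174594420; Racah Σ t=6..6: t=6:+1/87091200 = 1/87091200; ⇒ 3j(5 7 6; -5 6 -1)² = 10/969, sgn -1
I_A²/I_B² = (3136/230945)/(10/969) = 4704/3575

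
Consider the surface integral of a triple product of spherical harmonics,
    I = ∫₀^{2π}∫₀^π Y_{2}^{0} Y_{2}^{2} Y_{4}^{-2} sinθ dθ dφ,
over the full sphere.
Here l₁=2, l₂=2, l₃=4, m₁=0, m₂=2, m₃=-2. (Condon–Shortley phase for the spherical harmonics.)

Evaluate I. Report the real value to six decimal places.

0.156078

Checks pass: Σm=0; 8 even; l₃=4∈[0,4].
(2·2+1)(2·2+1)(2·4+1) = 225
Δ: 0! 4! 4! / 9! → 1/630
sum: t=0:+1/16 = 1/16
3j²(2 2 4; 0 0 0) = Δ·Π!·Σ² = 2/35  (sign +1)
sum: t=0:+1/96 = 1/96
3j²(2 2 4; 0 2 -2) = Δ·Π!·Σ² = 1/42  (sign +1)
combine: 4πI² = 225·2/35·1/42 = 15/49
take √, sign +1: I = 0.15607835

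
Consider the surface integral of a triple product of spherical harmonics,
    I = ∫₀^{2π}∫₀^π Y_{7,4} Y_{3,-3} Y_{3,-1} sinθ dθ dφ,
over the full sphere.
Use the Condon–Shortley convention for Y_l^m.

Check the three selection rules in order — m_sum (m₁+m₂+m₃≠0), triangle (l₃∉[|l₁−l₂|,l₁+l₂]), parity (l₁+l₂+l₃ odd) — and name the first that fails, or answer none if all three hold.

azimuthal sum: 4 − 3 − 1 = 0  ✓
4 ≤ 3 ≤ 10 (triangle on l)  ✗
L = 7 + 3 + 3 = 13 (odd)

triangle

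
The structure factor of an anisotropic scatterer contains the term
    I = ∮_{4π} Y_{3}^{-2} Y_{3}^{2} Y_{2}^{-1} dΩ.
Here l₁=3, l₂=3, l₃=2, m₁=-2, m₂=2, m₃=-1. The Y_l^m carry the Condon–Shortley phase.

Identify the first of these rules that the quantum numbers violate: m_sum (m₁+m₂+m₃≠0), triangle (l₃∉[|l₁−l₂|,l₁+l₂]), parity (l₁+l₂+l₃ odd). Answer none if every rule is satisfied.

Σmᵢ = -1  ✗
l₃∈[|l₁−l₂|,l₁+l₂]=[0,6], have l₃=2
Σlᵢ = 8 ⇒ even

m_sum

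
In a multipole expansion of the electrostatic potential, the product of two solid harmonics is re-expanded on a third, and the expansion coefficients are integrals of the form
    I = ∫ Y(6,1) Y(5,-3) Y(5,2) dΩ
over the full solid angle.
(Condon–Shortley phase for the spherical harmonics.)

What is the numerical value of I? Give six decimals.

0.016235

Rules hold: Σm=0, L=16 even, 1≤5≤11.
N = 13·11·11 = 1573
Δ = 6!·6!·4!/17! = 1/28588560
Racah Σ t=1..5: t=1:−1/345600 t=2:+1/13824 t=3:−1/5184 t=4:+1/13824 t=5:−1/345600 = -7/129600
⇒ 3j(6 5 5; 0 0 0)² = 80/7293, sgn +1
Racah Σ t=0..2: t=0:+1/345600 t=1:−1/34560 t=2:+1/41472 = -1/518400
⇒ 3j(6 5 5; 1 -3 2)² = 7/36465, sgn +1
4πI² = N·(3j₀)²·(3jₘ)² = 112/33813
I = +1·√(0.00331234/4π) = 0.01623537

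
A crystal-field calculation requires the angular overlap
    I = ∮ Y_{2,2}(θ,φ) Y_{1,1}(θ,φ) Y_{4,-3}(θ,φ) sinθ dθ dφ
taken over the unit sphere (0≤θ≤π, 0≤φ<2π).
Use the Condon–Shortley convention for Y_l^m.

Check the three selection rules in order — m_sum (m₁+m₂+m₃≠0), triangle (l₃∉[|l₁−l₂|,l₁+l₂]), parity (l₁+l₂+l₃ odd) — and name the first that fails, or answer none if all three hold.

triangle

Σmᵢ = 0  ✓
l₃∈[|l₁−l₂|,l₁+l₂]=[1,3], have l₃=4  ✗
Σlᵢ = 7 ⇒ odd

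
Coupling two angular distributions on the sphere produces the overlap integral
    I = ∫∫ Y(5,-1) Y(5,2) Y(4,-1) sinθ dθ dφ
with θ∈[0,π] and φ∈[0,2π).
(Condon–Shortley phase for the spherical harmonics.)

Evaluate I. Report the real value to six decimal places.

m-sum 0 ✓  L=14 even ✓  0≤4≤10 ✓
Π(2lᵢ+1) = 11×11×9 = 1089
triangle coeff Δ(5,5,4) = 1/3153150
Σ_t [1,5]: t=1:−1/69120 t=2:+1/1728 t=3:−1/576 t=4:+1/1728 t=5:−1/69120 = -7/11520
(3j)²=2/143 [(5 5 4; 0 0 0)], sign=-1
Σ_t [3,6]: t=3:−1/5184 t=4:+1/1152 t=5:−1/2880 t=6:+1/103680 = 7/20736
(3j)²=35/2574 [(5 5 4; -1 2 -1)], sign=-1
⇒ 4πI² = 35/169
I = (+1)√(35/169/(4π)) = 0.12837656

0.128377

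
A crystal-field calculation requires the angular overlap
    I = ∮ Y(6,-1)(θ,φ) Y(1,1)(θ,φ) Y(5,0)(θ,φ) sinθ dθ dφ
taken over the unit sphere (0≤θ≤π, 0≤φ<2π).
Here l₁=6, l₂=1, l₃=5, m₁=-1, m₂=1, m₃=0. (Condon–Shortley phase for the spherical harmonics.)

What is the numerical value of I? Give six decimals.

m-sum 0 ✓  L=12 even ✓  5≤5≤7 ✓
Π(2lᵢ+1) = 13×3×11 = 429
triangle coeff Δ(6,1,5) = 1/858
Σ_t [1,1]: t=1:−1/14400 = -1/14400
(3j)²=6/143 [(6 1 5; 0 0 0)], sign=+1
Σ_t [2,2]: t=2:+1/28800 = 1/28800
(3j)²=7/286 [(6 1 5; -1 1 0)], sign=-1
⇒ 4πI² = 63/143
I = (-1)√(63/143/(4π)) = -0.18723944

-0.187239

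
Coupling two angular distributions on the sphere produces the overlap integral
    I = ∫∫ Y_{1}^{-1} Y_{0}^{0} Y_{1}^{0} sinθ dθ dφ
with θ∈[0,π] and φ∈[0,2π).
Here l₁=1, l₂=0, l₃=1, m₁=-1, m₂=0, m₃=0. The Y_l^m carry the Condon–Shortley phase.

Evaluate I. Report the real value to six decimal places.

-1 + 0 + 0 = -1 ≠ 0: azimuthal integral kills it; I = 0

0.000000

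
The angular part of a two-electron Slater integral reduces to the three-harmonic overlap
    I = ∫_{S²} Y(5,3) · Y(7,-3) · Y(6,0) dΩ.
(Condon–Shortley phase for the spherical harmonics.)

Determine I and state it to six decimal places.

Checks pass: Σm=0; 18 even; l₃=6∈[2,12].
(2·5+1)(2·7+1)(2·6+1) = 2145
Δ: 6! 4! 8! / 19! → 1/174594420
sum: t=1:−1/4147200 t=2:+1/207360 t=3:−1/82944 t=4:+1/207360 t=5:−1/4147200 = -1/345600
3j²(5 7 6; 0 0 0) = Δ·Π!·Σ² = 420/46189  (sign -1)
sum: t=0:+1/1658880 t=1:−1/518400 t=2:+1/1658880 = -1/1382400
3j²(5 7 6; 3 -3 0) = Δ·Π!·Σ² = 504/46189  (sign -1)
combine: 4πI² = 2145·420/46189·504/46189 = 3175200/14919047
take √, sign +1: I = 0.13013978

0.130140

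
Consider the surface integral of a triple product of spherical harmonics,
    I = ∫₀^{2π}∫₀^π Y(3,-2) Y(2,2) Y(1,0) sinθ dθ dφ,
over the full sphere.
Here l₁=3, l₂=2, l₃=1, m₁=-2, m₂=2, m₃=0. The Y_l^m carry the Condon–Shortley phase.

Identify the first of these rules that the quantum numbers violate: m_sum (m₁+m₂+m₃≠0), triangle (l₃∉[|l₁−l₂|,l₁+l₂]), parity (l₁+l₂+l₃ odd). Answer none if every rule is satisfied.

Σmᵢ = 0  ✓
l₃∈[|l₁−l₂|,l₁+l₂]=[1,5], have l₃=1  ✓
Σlᵢ = 6 ⇒ even  ✓

none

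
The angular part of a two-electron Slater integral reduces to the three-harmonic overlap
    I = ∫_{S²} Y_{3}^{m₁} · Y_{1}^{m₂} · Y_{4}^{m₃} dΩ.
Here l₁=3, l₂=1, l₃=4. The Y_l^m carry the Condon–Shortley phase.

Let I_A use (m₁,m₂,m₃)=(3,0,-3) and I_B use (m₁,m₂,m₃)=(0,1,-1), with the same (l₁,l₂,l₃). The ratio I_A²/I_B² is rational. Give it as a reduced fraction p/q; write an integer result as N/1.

7/10

l's match ⇒ only the (l;m) 3-j factors differ between A and B.
A: triangle coeff Δ(3,1,4) = 1/252; Σ_t [0,0]: t=0:+1/720 = 1/720; (3j)²=1/36 [(3 1 4; 3 0 -3)], sign=-1
B: triangle coeff Δ(3,1,4) = 1/252; Σ_t [0,0]: t=0:+1/72 = 1/72; (3j)²=5/126 [(3 1 4; 0 1 -1)], sign=-1
I_A²/I_B² = (1/36)/(5/126) = 7/10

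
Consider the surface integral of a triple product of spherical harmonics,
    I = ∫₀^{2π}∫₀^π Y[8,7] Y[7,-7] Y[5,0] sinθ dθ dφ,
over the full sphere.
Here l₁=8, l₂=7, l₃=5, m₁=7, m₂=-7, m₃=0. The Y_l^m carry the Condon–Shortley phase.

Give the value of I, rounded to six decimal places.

-0.179145

Rules hold: Σm=0, L=20 even, 1≤5≤15.
N = 17·15·11 = 2805
Δ = 10!·6!·4!/21! = 1/814773960
Racah Σ t=3..7: t=3:−1/87091200 t=4:+1/4976640 t=5:−1/2073600 t=6:+1/4976640 t=7:−1/87091200 = -1/9676800
⇒ 3j(8 7 5; 0 0 0)² = 360/46189, sgn +1
Racah Σ t=0..0: t=0:+1/10450944000 = 1/10450944000
⇒ 3j(8 7 5; 7 -7 0)² = 143/7752, sgn -1
4πI² = N·(3j₀)²·(3jₘ)² = 2475/6137
I = -1·√(0.403292/4π) = -0.17914497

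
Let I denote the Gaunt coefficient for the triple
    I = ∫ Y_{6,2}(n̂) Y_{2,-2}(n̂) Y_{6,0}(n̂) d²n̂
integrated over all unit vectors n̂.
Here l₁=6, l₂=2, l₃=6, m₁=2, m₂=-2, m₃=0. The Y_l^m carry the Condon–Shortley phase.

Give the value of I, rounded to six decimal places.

-0.191909

Rules hold: Σm=0, L=14 even, 4≤6≤8.
N = 13·5·13 = 845
Δ = 2!·10!·2!/15! = 1/90090
Racah Σ t=0..2: t=0:+1/69120 t=1:−1/14400 t=2:+1/69120 = -7/172800
⇒ 3j(6 2 6; 0 0 0)² = 14/715, sgn -1
Racah Σ t=0..0: t=0:+1/69120 = 1/69120
⇒ 3j(6 2 6; 2 -2 0)² = 4/143, sgn +1
4πI² = N·(3j₀)²·(3jₘ)² = 56/121
I = -1·√(0.46281/4π) = -0.19190947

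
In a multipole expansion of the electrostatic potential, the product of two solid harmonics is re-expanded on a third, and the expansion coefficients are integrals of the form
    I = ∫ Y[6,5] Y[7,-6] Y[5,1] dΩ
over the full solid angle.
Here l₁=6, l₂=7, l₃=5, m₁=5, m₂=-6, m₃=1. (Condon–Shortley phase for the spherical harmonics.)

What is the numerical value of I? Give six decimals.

-0.141904

m-sum 0 ✓  L=18 even ✓  1≤5≤13 ✓
Π(2lᵢ+1) = 13×15×11 = 2145
triangle coeff Δ(6,7,5) = 1/174594420
Σ_t [2,6]: t=2:+1/4147200 t=3:−1/207360 t=4:+1/82944 t=5:−1/207360 t=6:+1/4147200 = 1/345600
(3j)²=420/46189 [(6 7 5; 0 0 0)], sign=-1
Σ_t [0,1]: t=0:+1/29030400 t=1:−1/87091200 = 1/43545600
(3j)²=88/6783 [(6 7 5; 5 -6 1)], sign=+1
⇒ 4πI² = 26400/104329
I = (-1)√(26400/104329/(4π)) = -0.14190396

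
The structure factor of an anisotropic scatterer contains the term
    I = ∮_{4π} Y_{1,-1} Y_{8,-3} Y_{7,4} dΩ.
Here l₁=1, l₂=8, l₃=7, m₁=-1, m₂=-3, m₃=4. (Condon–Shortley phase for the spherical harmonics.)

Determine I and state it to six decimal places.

Rules hold: Σm=0, L=16 even, 7≤7≤9.
N = 3·17·15 = 765
Δ = 2!·0!·14!/17! = 1/2040
Racah Σ t=1..1: t=1:−1/25401600 = -1/25401600
⇒ 3j(1 8 7; 0 0 0)² = 8/255, sgn +1
Racah Σ t=2..2: t=2:+1/479001600 = 1/479001600
⇒ 3j(1 8 7; -1 -3 4)² = 1/204, sgn -1
4πI² = N·(3j₀)²·(3jₘ)² = 2/17
I = -1·√(0.117647/4π) = -0.09675772

-0.096758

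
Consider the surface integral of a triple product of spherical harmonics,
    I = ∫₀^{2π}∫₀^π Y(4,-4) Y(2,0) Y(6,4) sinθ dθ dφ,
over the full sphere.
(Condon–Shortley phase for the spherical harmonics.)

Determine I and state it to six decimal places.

Checks pass: Σm=0; 12 even; l₃=6∈[2,6].
(2·4+1)(2·2+1)(2·6+1) = 585
Δ: 0! 8! 4! / 13! → 1/6435
sum: t=0:+1/2304 = 1/2304
3j²(4 2 6; 0 0 0) = Δ·Π!·Σ² = 5/143  (sign +1)
sum: t=0:+1/161280 = 1/161280
3j²(4 2 6; -4 0 4) = Δ·Π!·Σ² = 1/143  (sign +1)
combine: 4πI² = 585·5/143·1/143 = 225/1573
take √, sign +1: I = 0.10668957

0.106690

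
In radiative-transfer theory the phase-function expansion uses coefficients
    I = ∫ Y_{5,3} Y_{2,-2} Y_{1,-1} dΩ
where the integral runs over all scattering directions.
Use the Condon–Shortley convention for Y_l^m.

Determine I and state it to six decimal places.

0.000000

l₃=1 ∉ [3,7] — triangle fails ⇒ I = 0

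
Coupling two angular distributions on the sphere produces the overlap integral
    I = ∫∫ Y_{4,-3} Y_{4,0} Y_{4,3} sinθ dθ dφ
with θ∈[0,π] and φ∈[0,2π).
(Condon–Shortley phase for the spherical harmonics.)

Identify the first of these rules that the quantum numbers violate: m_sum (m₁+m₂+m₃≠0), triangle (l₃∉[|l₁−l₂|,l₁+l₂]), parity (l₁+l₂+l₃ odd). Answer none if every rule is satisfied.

none

Σmᵢ = 0  ✓
l₃∈[|l₁−l₂|,l₁+l₂]=[0,8], have l₃=4  ✓
Σlᵢ = 12 ⇒ even  ✓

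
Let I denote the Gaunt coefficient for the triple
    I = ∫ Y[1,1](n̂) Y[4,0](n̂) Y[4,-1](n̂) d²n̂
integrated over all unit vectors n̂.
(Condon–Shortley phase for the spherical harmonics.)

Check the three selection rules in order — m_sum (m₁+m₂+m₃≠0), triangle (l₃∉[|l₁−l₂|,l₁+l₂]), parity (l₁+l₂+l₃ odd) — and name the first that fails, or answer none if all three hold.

azimuthal sum: 1 + 0 − 1 = 0  ✓
3 ≤ 4 ≤ 5 (triangle on l)  ✓
L = 1 + 4 + 4 = 9 (odd)  ✗

parity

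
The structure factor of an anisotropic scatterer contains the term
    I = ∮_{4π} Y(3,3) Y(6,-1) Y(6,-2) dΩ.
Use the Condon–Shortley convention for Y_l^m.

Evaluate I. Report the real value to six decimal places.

0.000000

L=15 odd ⇒ parity kills the (l;000) factor ⇒ I = 0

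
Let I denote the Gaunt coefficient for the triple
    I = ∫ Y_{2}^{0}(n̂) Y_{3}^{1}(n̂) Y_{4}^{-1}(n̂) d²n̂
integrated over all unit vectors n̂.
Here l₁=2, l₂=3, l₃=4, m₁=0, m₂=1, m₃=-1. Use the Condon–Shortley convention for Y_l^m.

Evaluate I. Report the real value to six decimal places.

0.000000

Σlᵢ=9 odd — θ-integrand is odd under cosθ→−cosθ; I=0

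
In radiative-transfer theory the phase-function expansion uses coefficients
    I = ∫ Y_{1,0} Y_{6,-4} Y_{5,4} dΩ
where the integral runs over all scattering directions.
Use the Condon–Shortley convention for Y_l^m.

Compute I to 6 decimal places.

0.182727

m-sum 0 ✓  L=12 even ✓  5≤5≤7 ✓
Π(2lᵢ+1) = 3×13×11 = 429
triangle coeff Δ(1,6,5) = 1/858
Σ_t [1,1]: t=1:−1/14400 = -1/14400
(3j)²=6/143 [(1 6 5; 0 0 0)], sign=+1
Σ_t [1,1]: t=1:−1/362880 = -1/362880
(3j)²=10/429 [(1 6 5; 0 -4 4)], sign=+1
⇒ 4πI² = 60/143
I = (+1)√(60/143/(4π)) = 0.18272698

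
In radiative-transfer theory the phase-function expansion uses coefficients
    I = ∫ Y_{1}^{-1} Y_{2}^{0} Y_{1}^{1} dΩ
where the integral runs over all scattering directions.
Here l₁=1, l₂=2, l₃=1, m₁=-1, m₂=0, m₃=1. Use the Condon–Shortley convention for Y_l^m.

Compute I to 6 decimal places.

m-sum 0 ✓  L=4 even ✓  1≤1≤3 ✓
Π(2lᵢ+1) = 3×5×3 = 45
triangle coeff Δ(1,2,1) = 1/30
Σ_t [1,1]: t=1:−1/1 = -1/1
(3j)²=2/15 [(1 2 1; 0 0 0)], sign=+1
Σ_t [2,2]: t=2:+1/4 = 1/4
(3j)²=1/30 [(1 2 1; -1 0 1)], sign=+1
⇒ 4πI² = 1/5
I = (+1)√(1/5/(4π)) = 0.12615663

0.126157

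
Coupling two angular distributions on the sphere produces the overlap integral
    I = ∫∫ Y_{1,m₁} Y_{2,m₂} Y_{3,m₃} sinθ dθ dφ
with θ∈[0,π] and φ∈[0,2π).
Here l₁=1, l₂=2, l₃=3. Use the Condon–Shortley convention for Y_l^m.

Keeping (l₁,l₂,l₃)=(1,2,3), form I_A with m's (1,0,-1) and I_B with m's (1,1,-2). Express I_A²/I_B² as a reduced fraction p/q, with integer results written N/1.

3/5

Shared (l₁,l₂,l₃)=(1,2,3): N and (l;000)² cancel in I_A²/I_B².
A: Δ = 0!·2!·4!/7! = 1/105; Racah Σ t=0..0: t=0:+1/8 = 1/8; ⇒ 3j(1 2 3; 1 0 -1)² = 2/35, sgn +1
B: Δ = 0!·2!·4!/7! = 1/105; Racah Σ t=0..0: t=0:+1/12 = 1/12; ⇒ 3j(1 2 3; 1 1 -2)² = 2/21, sgn -1
I_A²/I_B² = (2/35)/(2/21) = 3/5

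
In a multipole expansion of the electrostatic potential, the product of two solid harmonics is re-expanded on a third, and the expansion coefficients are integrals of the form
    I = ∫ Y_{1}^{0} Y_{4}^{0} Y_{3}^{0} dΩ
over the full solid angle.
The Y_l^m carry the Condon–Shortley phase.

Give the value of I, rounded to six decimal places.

Checks pass: Σm=0; 8 even; l₃=3∈[3,5].
(2·1+1)(2·4+1)(2·3+1) = 189
Δ: 2! 0! 6! / 9! → 1/252
sum: t=1:−1/36 = -1/36
3j²(1 4 3; 0 0 0) = Δ·Π!·Σ² = 4/63  (sign +1)
(m-triple is (0,0,0) — same symbol as above.)
combine: 4πI² = 189·4/63·4/63 = 16/21
take √, sign +1: I = 0.24623252

0.246233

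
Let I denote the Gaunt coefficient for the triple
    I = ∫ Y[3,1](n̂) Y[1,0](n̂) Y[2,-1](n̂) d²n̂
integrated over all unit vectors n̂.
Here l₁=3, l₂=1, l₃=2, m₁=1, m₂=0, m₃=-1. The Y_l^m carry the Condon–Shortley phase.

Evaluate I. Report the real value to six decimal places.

m-sum 0 ✓  L=6 even ✓  2≤2≤4 ✓
Π(2lᵢ+1) = 7×3×5 = 105
triangle coeff Δ(3,1,2) = 1/105
Σ_t [1,1]: t=1:−1/4 = -1/4
(3j)²=3/35 [(3 1 2; 0 0 0)], sign=-1
Σ_t [1,1]: t=1:−1/6 = -1/6
(3j)²=8/105 [(3 1 2; 1 0 -1)], sign=+1
⇒ 4πI² = 24/35
I = (-1)√(24/35/(4π)) = -0.23359668

-0.233597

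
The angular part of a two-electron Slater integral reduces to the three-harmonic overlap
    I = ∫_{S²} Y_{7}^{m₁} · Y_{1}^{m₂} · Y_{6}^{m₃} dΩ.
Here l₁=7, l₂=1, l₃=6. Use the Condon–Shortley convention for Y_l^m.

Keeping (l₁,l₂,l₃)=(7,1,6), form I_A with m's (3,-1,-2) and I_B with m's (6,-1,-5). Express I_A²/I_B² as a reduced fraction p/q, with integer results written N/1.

15/26

Same 7,1,6: normalisation and zero-m 3j drop out of the ratio.
A: Δ: 2! 12! 0! / 15! → 1/1365; sum: t=0:+1/1935360 = 1/1935360; 3j²(7 1 6; 3 -1 -2) = Δ·Π!·Σ² = 3/91  (sign +1)
B: Δ: 2! 12! 0! / 15! → 1/1365; sum: t=0:+1/79833600 = 1/79833600; 3j²(7 1 6; 6 -1 -5) = Δ·Π!·Σ² = 2/35  (sign -1)
I_A²/I_B² = (3/91)/(2/35) = 15/26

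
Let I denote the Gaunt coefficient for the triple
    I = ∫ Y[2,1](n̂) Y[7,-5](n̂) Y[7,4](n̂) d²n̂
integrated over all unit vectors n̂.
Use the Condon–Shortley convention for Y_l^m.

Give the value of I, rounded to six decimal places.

m-sum 0 ✓  L=16 even ✓  5≤7≤9 ✓
Π(2lᵢ+1) = 5×15×15 = 1125
triangle coeff Δ(2,7,7) = 1/185640
Σ_t [0,2]: t=0:+1/2419200 t=1:−1/518400 t=2:+1/2419200 = -1/907200
(3j)²=56/3315 [(2 7 7; 0 0 0)], sign=+1
Σ_t [0,1]: t=0:+1/14515200 t=1:−1/79833600 = 1/17740800
(3j)²=729/30940 [(2 7 7; 1 -5 4)], sign=-1
⇒ 4πI² = 21870/48841
I = (-1)√(21870/48841/(4π)) = -0.18876748

-0.188767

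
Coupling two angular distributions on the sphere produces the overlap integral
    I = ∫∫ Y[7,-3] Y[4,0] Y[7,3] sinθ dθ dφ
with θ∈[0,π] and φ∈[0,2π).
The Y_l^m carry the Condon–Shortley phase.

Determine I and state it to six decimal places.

0.041060

Checks pass: Σm=0; 18 even; l₃=7∈[3,11].
(2·7+1)(2·4+1)(2·7+1) = 2025
Δ: 4! 10! 4! / 19! → 1/58198140
sum: t=0:+1/17418240 t=1:−1/622080 t=2:+1/230400 t=3:−1/622080 t=4:+1/17418240 = 1/806400
3j²(7 4 7; 0 0 0) = Δ·Π!·Σ² = 2268/230945  (sign -1)
sum: t=0:+1/2090188800 t=1:−1/13063680 t=2:+1/1290240 t=3:−1/1088640 t=4:+1/9953280 = -83/696729600
3j²(7 4 7; -3 0 3) = Δ·Π!·Σ² = 6889/6466460  (sign -1)
combine: 4πI² = 2025·2268/230945·6889/6466460 = 45198729/2133423721
take √, sign +1: I = 0.04106006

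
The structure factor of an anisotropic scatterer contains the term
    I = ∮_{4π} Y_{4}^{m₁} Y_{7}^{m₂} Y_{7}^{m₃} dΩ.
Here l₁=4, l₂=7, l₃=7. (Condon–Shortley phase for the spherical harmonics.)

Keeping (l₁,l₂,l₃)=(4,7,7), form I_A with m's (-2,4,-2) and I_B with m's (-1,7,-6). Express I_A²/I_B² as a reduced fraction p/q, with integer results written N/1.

Shared (l₁,l₂,l₃)=(4,7,7): N and (l;000)² cancel in I_A²/I_B².
A: Δ = 4!·4!·10!/19! = 1/58198140; Racah Σ t=2..4: t=2:+1/34836480 t=3:−1/2903040 t=4:+1/2903040 = 1/34836480; ⇒ 3j(4 7 7; -2 4 -2)² = 25/117572, sgn -1
B: Δ = 4!·4!·10!/19! = 1/58198140; Racah Σ t=4..4: t=4:+1/522547200 = 1/522547200; ⇒ 3j(4 7 7; -1 7 -6)² = 143/5814, sgn -1
I_A²/I_B² = (25/117572)/(143/5814) = 225/26026

225/26026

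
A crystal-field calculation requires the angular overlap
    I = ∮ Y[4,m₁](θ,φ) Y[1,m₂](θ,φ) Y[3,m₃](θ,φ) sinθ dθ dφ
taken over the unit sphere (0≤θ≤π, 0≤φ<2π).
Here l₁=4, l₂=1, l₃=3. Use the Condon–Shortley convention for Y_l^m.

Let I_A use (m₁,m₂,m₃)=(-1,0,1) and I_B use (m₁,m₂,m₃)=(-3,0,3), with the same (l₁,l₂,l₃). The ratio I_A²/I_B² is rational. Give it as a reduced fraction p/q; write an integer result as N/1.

Same 4,1,3: normalisation and zero-m 3j drop out of the ratio.
A: Δ: 2! 6! 0! / 9! → 1/252; sum: t=1:−1/48 = -1/48; 3j²(4 1 3; -1 0 1) = Δ·Π!·Σ² = 5/84  (sign -1)
B: Δ: 2! 6! 0! / 9! → 1/252; sum: t=1:−1/720 = -1/720; 3j²(4 1 3; -3 0 3) = Δ·Π!·Σ² = 1/36  (sign -1)
I_A²/I_B² = (5/84)/(1/36) = 15/7

15/7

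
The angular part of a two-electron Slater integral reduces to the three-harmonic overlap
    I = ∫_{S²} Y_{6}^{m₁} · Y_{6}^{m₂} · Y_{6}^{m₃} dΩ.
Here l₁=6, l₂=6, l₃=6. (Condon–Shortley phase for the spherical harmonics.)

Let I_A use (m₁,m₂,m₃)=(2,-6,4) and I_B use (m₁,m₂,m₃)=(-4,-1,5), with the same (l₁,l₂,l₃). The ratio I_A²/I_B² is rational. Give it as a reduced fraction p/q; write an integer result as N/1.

40/27

l's match ⇒ only the (l;m) 3-j factors differ between A and B.
A: triangle coeff Δ(6,6,6) = 1/325909584; Σ_t [0,0]: t=0:+1/24883200 = 1/24883200; (3j)²=70/4199 [(6 6 6; 2 -6 4)], sign=+1
B: triangle coeff Δ(6,6,6) = 1/325909584; Σ_t [4,5]: t=4:+1/4147200 t=5:−1/10368000 = 1/6912000; (3j)²=189/16796 [(6 6 6; -4 -1 5)], sign=-1
I_A²/I_B² = (70/4199)/(189/16796) = 40/27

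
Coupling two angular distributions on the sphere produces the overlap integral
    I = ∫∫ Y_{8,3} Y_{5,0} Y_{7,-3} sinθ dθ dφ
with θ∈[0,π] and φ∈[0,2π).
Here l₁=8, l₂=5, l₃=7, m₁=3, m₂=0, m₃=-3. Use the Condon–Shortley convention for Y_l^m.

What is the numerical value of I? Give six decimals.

0.064769

Rules hold: Σm=0, L=20 even, 3≤7≤13.
N = 17·11·15 = 2805
Δ = 6!·10!·4!/21! = 1/814773960
Racah Σ t=1..5: t=1:−1/87091200 t=2:+1/4976640 t=3:−1/2073600 t=4:+1/4976640 t=5:−1/87091200 = -1/9676800
⇒ 3j(8 5 7; 0 0 0)² = 360/46189, sgn +1
Racah Σ t=1..5: t=1:−1/49766400 t=2:+1/8709120 t=3:−1/11612160 t=4:+1/104509440 t=5:−1/10450944000 = 1/55296000
⇒ 3j(8 5 7; 3 0 -3)² = 81/33592, sgn +1
4πI² = N·(3j₀)²·(3jₘ)² = 54675/1037153
I = +1·√(0.0527164/4π) = 0.06476913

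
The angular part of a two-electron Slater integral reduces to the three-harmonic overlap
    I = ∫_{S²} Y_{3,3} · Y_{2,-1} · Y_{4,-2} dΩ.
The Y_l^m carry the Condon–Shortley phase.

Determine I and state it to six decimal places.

0.000000

L=9 odd ⇒ parity kills the (l;000) factor ⇒ I = 0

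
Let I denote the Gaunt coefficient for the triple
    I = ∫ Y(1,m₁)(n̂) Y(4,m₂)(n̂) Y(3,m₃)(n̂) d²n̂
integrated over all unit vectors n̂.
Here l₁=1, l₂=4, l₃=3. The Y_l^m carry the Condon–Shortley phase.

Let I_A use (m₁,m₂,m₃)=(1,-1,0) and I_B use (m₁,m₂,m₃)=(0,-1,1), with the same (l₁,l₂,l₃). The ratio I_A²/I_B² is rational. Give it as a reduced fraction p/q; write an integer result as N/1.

Shared (l₁,l₂,l₃)=(1,4,3): N and (l;000)² cancel in I_A²/I_B².
A: Δ = 2!·0!·6!/9! = 1/252; Racah Σ t=0..0: t=0:+1/72 = 1/72; ⇒ 3j(1 4 3; 1 -1 0)² = 5/126, sgn -1
B: Δ = 2!·0!·6!/9! = 1/252; Racah Σ t=1..1: t=1:−1/48 = -1/48; ⇒ 3j(1 4 3; 0 -1 1)² = 5/84, sgn -1
I_A²/I_B² = (5/126)/(5/84) = 2/3

2/3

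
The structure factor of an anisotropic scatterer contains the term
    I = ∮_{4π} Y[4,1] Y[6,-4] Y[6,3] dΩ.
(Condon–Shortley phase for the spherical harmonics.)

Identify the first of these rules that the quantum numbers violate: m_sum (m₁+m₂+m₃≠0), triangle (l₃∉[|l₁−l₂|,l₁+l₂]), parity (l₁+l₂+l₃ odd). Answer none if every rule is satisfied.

none

m₁+m₂+m₃ = 1 − 4 + 3 = 0  ✓
triangle: |4−6|=2 ≤ l₃=6 ≤ 4+6=10  ✓
parity: l₁+l₂+l₃ = 16 is even  ✓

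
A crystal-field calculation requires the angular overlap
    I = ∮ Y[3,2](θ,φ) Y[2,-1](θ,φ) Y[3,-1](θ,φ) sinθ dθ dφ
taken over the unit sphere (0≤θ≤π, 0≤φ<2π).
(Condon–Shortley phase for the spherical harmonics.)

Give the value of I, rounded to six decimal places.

Rules hold: Σm=0, L=8 even, 1≤3≤5.
N = 7·5·7 = 245
Δ = 2!·4!·2!/9! = 1/3780
Racah Σ t=0..2: t=0:+1/24 t=1:−1/4 t=2:+1/24 = -1/6
⇒ 3j(3 2 3; 0 0 0)² = 4/105, sgn +1
Racah Σ t=0..1: t=0:+1/12 t=1:−1/48 = 1/16
⇒ 3j(3 2 3; 2 -1 -1)² = 1/28, sgn +1
4πI² = N·(3j₀)²·(3jₘ)² = 1/3
I = +1·√(0.333333/4π) = 0.16286750

0.162868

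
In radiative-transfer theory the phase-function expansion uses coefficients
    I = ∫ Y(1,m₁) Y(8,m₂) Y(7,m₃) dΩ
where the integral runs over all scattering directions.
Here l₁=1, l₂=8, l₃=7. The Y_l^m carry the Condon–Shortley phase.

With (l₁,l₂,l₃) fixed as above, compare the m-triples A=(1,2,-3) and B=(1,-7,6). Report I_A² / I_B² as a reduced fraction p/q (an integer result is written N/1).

1/7

Same 1,8,7: normalisation and zero-m 3j drop out of the ratio.
A: Δ: 2! 0! 14! / 17! → 1/2040; sum: t=0:+1/174182400 = 1/174182400; 3j²(1 8 7; 1 2 -3) = Δ·Π!·Σ² = 1/136  (sign +1)
B: Δ: 2! 0! 14! / 17! → 1/2040; sum: t=0:+1/12454041600 = 1/12454041600; 3j²(1 8 7; 1 -7 6) = Δ·Π!·Σ² = 7/136  (sign -1)
I_A²/I_B² = (1/136)/(7/136) = 1/7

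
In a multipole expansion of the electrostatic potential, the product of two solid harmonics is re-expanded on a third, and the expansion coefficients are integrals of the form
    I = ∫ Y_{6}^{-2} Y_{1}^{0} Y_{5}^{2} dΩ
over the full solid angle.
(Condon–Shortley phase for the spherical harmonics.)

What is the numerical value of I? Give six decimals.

0.231133

m-sum 0 ✓  L=12 even ✓  5≤5≤7 ✓
Π(2lᵢ+1) = 13×3×11 = 429
triangle coeff Δ(6,1,5) = 1/858
Σ_t [1,1]: t=1:−1/14400 = -1/14400
(3j)²=6/143 [(6 1 5; 0 0 0)], sign=+1
Σ_t [1,1]: t=1:−1/30240 = -1/30240
(3j)²=16/429 [(6 1 5; -2 0 2)], sign=+1
⇒ 4πI² = 96/143
I = (+1)√(96/143/(4π)) = 0.23113338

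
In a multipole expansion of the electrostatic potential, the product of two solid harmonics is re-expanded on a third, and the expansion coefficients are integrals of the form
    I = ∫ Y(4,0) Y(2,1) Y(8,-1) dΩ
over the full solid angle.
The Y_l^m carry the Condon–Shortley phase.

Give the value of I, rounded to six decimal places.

0.000000

triangle: need 2≤l₃≤6, have 8; I=0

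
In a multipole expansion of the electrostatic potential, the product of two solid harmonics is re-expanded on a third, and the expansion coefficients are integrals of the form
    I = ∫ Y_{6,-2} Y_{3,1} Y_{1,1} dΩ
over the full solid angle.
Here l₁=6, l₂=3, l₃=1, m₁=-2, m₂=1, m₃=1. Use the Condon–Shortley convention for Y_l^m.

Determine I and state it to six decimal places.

|6−3|≤1≤6+3 violated ⇒ I = 0

0.000000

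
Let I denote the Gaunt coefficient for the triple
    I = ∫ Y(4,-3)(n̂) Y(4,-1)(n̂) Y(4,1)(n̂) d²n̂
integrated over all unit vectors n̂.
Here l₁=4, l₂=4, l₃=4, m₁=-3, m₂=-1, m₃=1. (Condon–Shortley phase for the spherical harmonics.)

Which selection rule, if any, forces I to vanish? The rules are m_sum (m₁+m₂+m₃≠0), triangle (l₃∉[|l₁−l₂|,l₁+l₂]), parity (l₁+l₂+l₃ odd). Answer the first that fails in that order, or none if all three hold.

m_sum

azimuthal sum: -3 − 1 + 1 = -3  ✗
0 ≤ 4 ≤ 8 (triangle on l)
L = 4 + 4 + 4 = 12 (even)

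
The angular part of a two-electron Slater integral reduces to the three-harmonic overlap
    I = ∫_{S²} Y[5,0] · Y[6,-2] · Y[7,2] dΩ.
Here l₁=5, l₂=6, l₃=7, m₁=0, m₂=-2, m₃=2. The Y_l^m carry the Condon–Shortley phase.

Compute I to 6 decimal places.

-0.005692

Checks pass: Σm=0; 18 even; l₃=7∈[1,11].
(2·5+1)(2·6+1)(2·7+1) = 2145
Δ: 4! 6! 8! / 19! → 1/174594420
sum: t=0:+1/4147200 t=1:−1/207360 t=2:+1/82944 t=3:−1/207360 t=4:+1/4147200 = 1/345600
3j²(5 6 7; 0 0 0) = Δ·Π!·Σ² = 420/46189  (sign -1)
sum: t=0:+1/1658880 t=1:−1/207360 t=2:+1/207360 t=3:−1/1451520 t=4:+1/116121600 = -1/12902400
3j²(5 6 7; 0 -2 2) = Δ·Π!·Σ² = 27/1293292  (sign +1)
combine: 4πI² = 2145·420/46189·27/1293292 = 6075/14919047
take √, sign -1: I = -0.00569243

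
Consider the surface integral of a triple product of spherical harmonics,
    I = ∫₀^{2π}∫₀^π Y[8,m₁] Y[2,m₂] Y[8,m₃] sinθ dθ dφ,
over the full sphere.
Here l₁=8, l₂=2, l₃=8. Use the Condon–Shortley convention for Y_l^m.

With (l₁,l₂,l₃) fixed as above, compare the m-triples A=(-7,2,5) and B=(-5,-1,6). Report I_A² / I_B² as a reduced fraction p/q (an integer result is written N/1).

30/121

Shared (l₁,l₂,l₃)=(8,2,8): N and (l;000)² cancel in I_A²/I_B².
A: Δ = 2!·14!·2!/19! = 1/348840; Racah Σ t=2..2: t=2:+1/24908083200 = 1/24908083200; ⇒ 3j(8 2 8; -7 2 5)² = 7/1292, sgn -1
B: Δ = 2!·14!·2!/19! = 1/348840; Racah Σ t=0..1: t=0:+1/12454041600 t=1:−1/1916006400 = -1/2264371200; ⇒ 3j(8 2 8; -5 -1 6)² = 847/38760, sgn -1
I_A²/I_B² = (7/1292)/(847/38760) = 30/121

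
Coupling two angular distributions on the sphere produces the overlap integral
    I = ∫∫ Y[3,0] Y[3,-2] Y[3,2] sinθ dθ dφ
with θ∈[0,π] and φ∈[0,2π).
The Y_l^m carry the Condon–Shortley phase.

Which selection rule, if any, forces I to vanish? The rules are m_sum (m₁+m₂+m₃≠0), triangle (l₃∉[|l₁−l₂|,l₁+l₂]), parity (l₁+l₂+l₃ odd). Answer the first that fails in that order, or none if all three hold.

m₁+m₂+m₃ = 0 − 2 + 2 = 0  ✓
triangle: |3−3|=0 ≤ l₃=3 ≤ 3+3=6  ✓
parity: l₁+l₂+l₃ = 9 is odd  ✗

parity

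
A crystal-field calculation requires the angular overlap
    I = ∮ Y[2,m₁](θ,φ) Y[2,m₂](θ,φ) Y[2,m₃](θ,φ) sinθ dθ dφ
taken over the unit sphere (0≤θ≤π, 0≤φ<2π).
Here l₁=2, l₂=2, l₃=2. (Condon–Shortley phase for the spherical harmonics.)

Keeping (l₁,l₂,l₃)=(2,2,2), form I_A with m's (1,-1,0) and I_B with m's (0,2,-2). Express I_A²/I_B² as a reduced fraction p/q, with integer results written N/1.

1/4

Same 2,2,2: normalisation and zero-m 3j drop out of the ratio.
A: Δ: 2! 2! 2! / 7! → 1/630; sum: t=0:+1/2 t=1:−1/4 = 1/4; 3j²(2 2 2; 1 -1 0) = Δ·Π!·Σ² = 1/70  (sign +1)
B: Δ: 2! 2! 2! / 7! → 1/630; sum: t=2:+1/8 = 1/8; 3j²(2 2 2; 0 2 -2) = Δ·Π!·Σ² = 2/35  (sign +1)
I_A²/I_B² = (1/70)/(2/35) = 1/4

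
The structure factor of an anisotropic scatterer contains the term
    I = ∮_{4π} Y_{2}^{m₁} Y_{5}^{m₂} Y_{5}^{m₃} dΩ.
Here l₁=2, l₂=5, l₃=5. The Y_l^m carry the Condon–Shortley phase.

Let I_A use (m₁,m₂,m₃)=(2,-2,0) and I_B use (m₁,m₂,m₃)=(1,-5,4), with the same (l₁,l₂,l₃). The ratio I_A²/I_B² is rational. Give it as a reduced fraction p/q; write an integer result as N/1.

28/27

Shared (l₁,l₂,l₃)=(2,5,5): N and (l;000)² cancel in I_A²/I_B².
A: Δ = 2!·2!·8!/13! = 1/38610; Racah Σ t=0..0: t=0:+1/2880 = 1/2880; ⇒ 3j(2 5 5; 2 -2 0)² = 14/429, sgn -1
B: Δ = 2!·2!·8!/13! = 1/38610; Racah Σ t=0..0: t=0:+1/80640 = 1/80640; ⇒ 3j(2 5 5; 1 -5 4)² = 9/286, sgn -1
I_A²/I_B² = (14/429)/(9/286) = 28/27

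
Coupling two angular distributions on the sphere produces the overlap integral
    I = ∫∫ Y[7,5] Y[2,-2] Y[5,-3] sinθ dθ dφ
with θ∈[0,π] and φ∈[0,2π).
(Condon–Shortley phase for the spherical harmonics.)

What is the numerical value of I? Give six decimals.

m-sum 0 ✓  L=14 even ✓  5≤5≤9 ✓
Π(2lᵢ+1) = 15×5×11 = 825
triangle coeff Δ(7,2,5) = 1/15015
Σ_t [2,2]: t=2:+1/57600 = 1/57600
(3j)²=21/715 [(7 2 5; 0 0 0)], sign=-1
Σ_t [0,0]: t=0:+1/1935360 = 1/1935360
(3j)²=3/91 [(7 2 5; 5 -2 -3)], sign=+1
⇒ 4πI² = 135/169
I = (-1)√(135/169/(4π)) = -0.25212656

-0.252127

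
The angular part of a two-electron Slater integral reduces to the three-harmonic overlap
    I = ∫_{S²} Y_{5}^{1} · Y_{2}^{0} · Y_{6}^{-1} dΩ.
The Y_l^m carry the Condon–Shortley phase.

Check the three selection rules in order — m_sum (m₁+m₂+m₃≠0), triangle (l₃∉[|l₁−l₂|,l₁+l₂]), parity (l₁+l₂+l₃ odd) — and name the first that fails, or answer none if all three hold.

azimuthal sum: 1 + 0 − 1 = 0  ✓
3 ≤ 6 ≤ 7 (triangle on l)  ✓
L = 5 + 2 + 6 = 13 (odd)  ✗

parity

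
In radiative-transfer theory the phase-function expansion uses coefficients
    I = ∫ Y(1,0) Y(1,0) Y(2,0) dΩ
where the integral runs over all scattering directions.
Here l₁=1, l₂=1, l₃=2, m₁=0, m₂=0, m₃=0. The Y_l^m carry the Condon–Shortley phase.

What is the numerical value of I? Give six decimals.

Rules hold: Σm=0, L=4 even, 0≤2≤2.
N = 3·3·5 = 45
Δ = 0!·2!·2!/5! = 1/30
Racah Σ t=0..0: t=0:+1/1 = 1/1
⇒ 3j(1 1 2; 0 0 0)² = 2/15, sgn +1
(m-triple is (0,0,0) — same symbol as above.)
4πI² = N·(3j₀)²·(3jₘ)² = 4/5
I = +1·√(0.8/4π) = 0.25231325

0.252313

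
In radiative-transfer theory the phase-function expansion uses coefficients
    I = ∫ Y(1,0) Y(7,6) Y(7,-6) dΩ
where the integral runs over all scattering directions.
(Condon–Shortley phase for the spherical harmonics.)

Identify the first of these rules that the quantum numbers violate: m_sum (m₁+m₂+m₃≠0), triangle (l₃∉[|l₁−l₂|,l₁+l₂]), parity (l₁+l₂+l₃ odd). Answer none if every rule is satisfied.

azimuthal sum: 0 + 6 − 6 = 0  ✓
6 ≤ 7 ≤ 8 (triangle on l)  ✓
L = 1 + 7 + 7 = 15 (odd)  ✗

parity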